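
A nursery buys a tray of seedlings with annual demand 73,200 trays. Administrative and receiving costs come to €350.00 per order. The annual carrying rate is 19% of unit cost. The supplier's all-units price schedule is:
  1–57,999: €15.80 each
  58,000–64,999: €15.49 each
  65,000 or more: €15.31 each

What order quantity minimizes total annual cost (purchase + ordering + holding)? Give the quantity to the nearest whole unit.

Holding cost per unit per year at price C is H = 0.19·C.
For each price level, check whether its EOQ is feasible; otherwise the best quantity at that price is the breakpoint.
EOQ at €15.80 = 4131.4 (feasible in tier 1): TC = 73,200×€15.80 + (73,200/4131.4)×350 + (4131.4/2)×0.19×€15.80 = €1,168,962.52.
EOQ at €15.49 = 4172.6 < 58000, so use break Q=58000: TC = 73,200×€15.49 + (73,200/58000.0)×350 + (58000.0/2)×0.19×€15.49 = €1,219,659.62.
EOQ at €15.31 = 4197.0 < 65000, so use break Q=65000: TC = 73,200×€15.31 + (73,200/65000.0)×350 + (65000.0/2)×0.19×€15.31 = €1,215,625.40.
Lowest total cost is €1,168,962.52 at Q = 4131.4.

Q* ≈ 4,131 trays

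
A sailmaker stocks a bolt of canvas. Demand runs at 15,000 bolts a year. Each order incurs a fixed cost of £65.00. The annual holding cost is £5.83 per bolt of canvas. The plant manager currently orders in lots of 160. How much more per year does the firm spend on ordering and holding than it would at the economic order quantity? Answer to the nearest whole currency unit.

Extra cost ≈ £3,188 per year

EOQ = √(2DS/H) = √(2 × 15,000 × 65 / 5.83) ≈ 578.34.
Cost at Q* = (D/Q*)S + (Q*/2)H = √(2DSH) ≈ £3,371.72.
Cost at Q = 160: (15,000/160)×65 + (160/2)×5.83 = £6,093.75 + £466.40 = £6,560.15.
Excess = £6,560.15 − £3,371.72 = £3,188.43.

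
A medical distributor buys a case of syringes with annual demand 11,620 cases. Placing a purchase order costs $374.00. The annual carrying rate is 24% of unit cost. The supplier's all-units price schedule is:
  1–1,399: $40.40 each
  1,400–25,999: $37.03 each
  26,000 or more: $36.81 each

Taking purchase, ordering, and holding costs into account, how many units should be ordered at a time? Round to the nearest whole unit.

Holding cost per unit per year at price C is H = 0.24·C.
Candidates are each tier's EOQ (if it falls in that tier) and each price-break quantity.
EOQ at $40.40 = 946.8 (feasible in tier 1): TC = 11,620×$40.40 + (11,620/946.8)×374 + (946.8/2)×0.24×$40.40 = $478,628.16.
EOQ at $37.03 = 988.9 < 1400, so use break Q=1400: TC = 11,620×$37.03 + (11,620/1400.0)×374 + (1400.0/2)×0.24×$37.03 = $439,613.84.
EOQ at $36.81 = 991.9 < 26000, so use break Q=26000: TC = 11,620×$36.81 + (11,620/26000.0)×374 + (26000.0/2)×0.24×$36.81 = $542,746.55.
Lowest total cost is $439,613.84 at Q = 1400.0.

Q* ≈ 1,400 cases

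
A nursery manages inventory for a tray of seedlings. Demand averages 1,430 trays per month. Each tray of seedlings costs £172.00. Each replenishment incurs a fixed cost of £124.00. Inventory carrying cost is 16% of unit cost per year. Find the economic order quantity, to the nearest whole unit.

Annual demand D = 1,430 × 12 = 17,160.
Holding cost H = 0.16 × £172.00 = £27.5200 per unit per year.
EOQ = √(2DS / H) = √(2 × 17,160 × 124 / 27.52).
= √(4,255,680 / 27.52) = √154,639.5349 ≈ 393.242.

Q* ≈ 393 trays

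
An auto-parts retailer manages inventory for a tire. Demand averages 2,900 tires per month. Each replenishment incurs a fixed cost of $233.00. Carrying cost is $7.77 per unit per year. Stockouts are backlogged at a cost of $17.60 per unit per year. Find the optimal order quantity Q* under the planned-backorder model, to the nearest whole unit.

Annual demand D = 2,900 × 12 = 34,800.
With planned backorders, Q* = √(2DS/H) · √((H+B)/B).
√(2DS/H) = √(2 × 34,800 × 233 / 7.77) = 1444.681.
√((H+B)/B) = √((7.77+17.6)/17.6) = 1.2006.
Q* ≈ 1734.507.

Q* ≈ 1,735 tires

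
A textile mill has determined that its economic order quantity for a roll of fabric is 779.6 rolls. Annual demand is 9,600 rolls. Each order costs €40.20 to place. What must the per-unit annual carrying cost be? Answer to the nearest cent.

Squaring Q* = √(2DS/H) gives Q*² = 2DS/H.
From Q* = √(2DS/H): H = 2DS / Q*² = 2 × 9,600 × 40.2 / 779.6² = 1.2699.

H ≈ €1.27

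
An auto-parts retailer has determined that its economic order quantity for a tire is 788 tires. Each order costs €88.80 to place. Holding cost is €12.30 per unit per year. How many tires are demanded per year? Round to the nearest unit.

D ≈ 43,005 tires per year

Invert the EOQ relation Q*² = 2DS/H.
From Q* = √(2DS/H): D = Q*²H / (2S) = 788² × 12.3 / (2 × 88.8) = 43004.568.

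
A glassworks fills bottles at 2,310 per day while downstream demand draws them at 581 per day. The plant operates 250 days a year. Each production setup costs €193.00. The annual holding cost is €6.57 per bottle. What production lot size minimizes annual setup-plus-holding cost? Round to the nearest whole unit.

Q* ≈ 3,377 bottles

Annual demand D = 581 × 250 = 145,250.
Production build-up factor (1 − d/p) = 1 − 581/2,310 = 0.7485.
Q* = √(2DS / (H(1 − d/p))) = √(2 × 145,250 × 193 / (6.57 × 0.7485)).
= √(56,066,500 / 4.9175) ≈ 3376.584.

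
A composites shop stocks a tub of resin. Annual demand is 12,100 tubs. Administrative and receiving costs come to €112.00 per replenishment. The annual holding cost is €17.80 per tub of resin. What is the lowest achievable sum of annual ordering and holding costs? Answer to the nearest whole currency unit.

TC* ≈ €6,946

Q* = √(2DS/H) = √(2 × 12,100 × 112 / 17.8) ≈ 390.22.
At the optimum the two cost components are equal, so total cost = 2·(Q*/2)H = Q*·H.
Minimum total = √(2DSH) = √(2 × 12,100 × 112 × 17.8) ≈ 6945.871.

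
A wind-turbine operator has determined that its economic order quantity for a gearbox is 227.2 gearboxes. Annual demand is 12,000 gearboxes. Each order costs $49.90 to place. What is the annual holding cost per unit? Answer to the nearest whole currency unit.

Invert the EOQ relation Q*² = 2DS/H.
From Q* = √(2DS/H): H = 2DS / Q*² = 2 × 12,000 × 49.9 / 227.2² = 23.2004.

H ≈ $23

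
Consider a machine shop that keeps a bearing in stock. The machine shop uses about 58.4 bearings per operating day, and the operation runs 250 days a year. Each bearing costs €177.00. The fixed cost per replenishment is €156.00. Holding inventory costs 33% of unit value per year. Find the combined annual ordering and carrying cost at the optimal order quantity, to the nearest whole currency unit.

TC* ≈ €16,312

Annual demand D = 58.4 × 250 = 14,600.
Holding cost H = 0.33 × €177.00 = €58.4100 per unit per year.
Q* = √(2DS/H) = √(2 × 14,600 × 156 / 58.41) ≈ 279.26.
At Q*, ordering cost (D/Q*)S equals holding cost (Q*/2)H, each = √(DSH/2).
Minimum total = √(2DSH) = √(2 × 14,600 × 156 × 58.41) ≈ 16311.629.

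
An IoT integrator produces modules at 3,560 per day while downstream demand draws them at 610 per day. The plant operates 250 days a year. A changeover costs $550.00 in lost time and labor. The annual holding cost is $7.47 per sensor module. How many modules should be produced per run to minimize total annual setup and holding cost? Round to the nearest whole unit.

Q* ≈ 5,206 modules

Annual demand D = 610 × 250 = 152,500.
Production build-up factor (1 − d/p) = 1 − 610/3,560 = 0.8287.
Q* = √(2DS / (H(1 − d/p))) = √(2 × 152,500 × 550 / (7.47 × 0.8287)).
= √(167,750,000 / 6.19) ≈ 5205.770.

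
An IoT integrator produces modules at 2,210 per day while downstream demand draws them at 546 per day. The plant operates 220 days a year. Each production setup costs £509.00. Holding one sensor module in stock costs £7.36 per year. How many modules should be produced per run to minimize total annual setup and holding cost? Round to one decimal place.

Q* ≈ 4,697.4 modules

Annual demand D = 546 × 220 = 120,120.
Production build-up factor (1 − d/p) = 1 − 546/2,210 = 0.7529.
Q* = √(2DS / (H(1 − d/p))) = √(2 × 120,120 × 509 / (7.36 × 0.7529)).
= √(122,282,160 / 5.5416) ≈ 4697.449.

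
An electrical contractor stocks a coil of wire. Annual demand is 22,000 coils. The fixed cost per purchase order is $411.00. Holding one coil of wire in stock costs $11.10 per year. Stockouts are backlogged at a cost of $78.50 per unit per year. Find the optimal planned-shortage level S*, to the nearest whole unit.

S* ≈ 169 coils

With planned backorders, Q* = √(2DS/H) · √((H+B)/B).
√(2DS/H) = √(2 × 22,000 × 411 / 11.1) = 1276.397.
√((H+B)/B) = √((11.1+78.5)/78.5) = 1.0684.
Q* ≈ 1363.656.
S* = Q* · H/(H+B) = 1363.656 × 11.1/89.6 ≈ 168.935.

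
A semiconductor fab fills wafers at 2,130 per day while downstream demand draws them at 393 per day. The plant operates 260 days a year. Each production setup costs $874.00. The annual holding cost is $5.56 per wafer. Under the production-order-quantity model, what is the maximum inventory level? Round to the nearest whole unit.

Annual demand D = 393 × 260 = 102,180.
Production build-up factor (1 − d/p) = 1 − 393/2,130 = 0.8155.
Q* = √(2DS / (H(1 − d/p))) = √(2 × 102,180 × 874 / (5.56 × 0.8155)).
= √(178,610,640 / 4.5341) ≈ 6276.336.
Maximum inventory = Q*(1 − d/p) = 6276.336 × 0.8155 ≈ 5118.308.

I_max ≈ 5,118 wafers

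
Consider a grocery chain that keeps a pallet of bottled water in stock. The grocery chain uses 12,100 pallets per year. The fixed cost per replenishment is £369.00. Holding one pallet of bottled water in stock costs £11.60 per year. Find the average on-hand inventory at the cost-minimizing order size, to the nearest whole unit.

The optimal lot size = √(2DS/H) = √(2 × 12,100 × 369 / 11.6) ≈ 877.39.
Average inventory = Q*/2 ≈ 877.39 / 2 = 438.694.

Average inventory ≈ 439 pallets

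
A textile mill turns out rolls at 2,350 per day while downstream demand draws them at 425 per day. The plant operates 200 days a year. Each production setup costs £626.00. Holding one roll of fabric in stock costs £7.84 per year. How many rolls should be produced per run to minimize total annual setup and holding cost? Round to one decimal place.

Q* ≈ 4,070.7 rolls

Annual demand D = 425 × 200 = 85,000.
Production build-up factor (1 − d/p) = 1 − 425/2,350 = 0.8191.
Q* = √(2DS / (H(1 − d/p))) = √(2 × 85,000 × 626 / (7.84 × 0.8191)).
= √(106,420,000 / 6.4221) ≈ 4070.729.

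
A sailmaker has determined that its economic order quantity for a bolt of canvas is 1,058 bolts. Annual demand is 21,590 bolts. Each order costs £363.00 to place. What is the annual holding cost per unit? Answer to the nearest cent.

Squaring Q* = √(2DS/H) gives Q*² = 2DS/H.
From Q* = √(2DS/H): H = 2DS / Q*² = 2 × 21,590 × 363 / 1,058² = 14.0029.

H ≈ £14.00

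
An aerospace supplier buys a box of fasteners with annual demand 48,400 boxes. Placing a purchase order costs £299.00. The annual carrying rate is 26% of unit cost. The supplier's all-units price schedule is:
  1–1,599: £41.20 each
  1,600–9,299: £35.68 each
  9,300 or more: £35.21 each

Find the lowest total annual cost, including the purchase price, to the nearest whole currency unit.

Holding cost per unit per year at price C is H = 0.26·C.
For each price level, check whether its EOQ is feasible; otherwise the best quantity at that price is the breakpoint.
Tier 1 (£41.20): EOQ = 1643.8 exceeds tier's upper bound 1599, so this tier is dominated.
EOQ at £35.68 = 1766.3 (feasible in tier 2): TC = 48,400×£35.68 + (48,400/1766.3)×299 + (1766.3/2)×0.26×£35.68 = £1,743,297.98.
EOQ at £35.21 = 1778.1 < 9300, so use break Q=9300: TC = 48,400×£35.21 + (48,400/9300.0)×299 + (9300.0/2)×0.26×£35.21 = £1,748,288.98.
Lowest total cost among the candidates is at Q = 1766.3.

TC* ≈ £1,743,298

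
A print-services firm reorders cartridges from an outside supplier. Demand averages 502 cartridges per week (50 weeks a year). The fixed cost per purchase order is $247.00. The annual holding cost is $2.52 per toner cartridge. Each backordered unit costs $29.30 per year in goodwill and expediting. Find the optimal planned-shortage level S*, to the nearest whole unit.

S* ≈ 183 cartridges

Annual demand D = 502 × 50 = 25,100.
With planned backorders, Q* = √(2DS/H) · √((H+B)/B).
√(2DS/H) = √(2 × 25,100 × 247 / 2.52) = 2218.197.
√((H+B)/B) = √((2.52+29.3)/29.3) = 1.0421.
Q* ≈ 2311.619.
S* = Q* · H/(H+B) = 2311.619 × 2.52/31.82 ≈ 183.070.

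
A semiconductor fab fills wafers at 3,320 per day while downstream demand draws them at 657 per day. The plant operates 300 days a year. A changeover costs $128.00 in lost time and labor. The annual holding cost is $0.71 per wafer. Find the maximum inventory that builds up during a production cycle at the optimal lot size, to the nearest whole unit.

Annual demand D = 657 × 300 = 197,100.
Production build-up factor (1 − d/p) = 1 − 657/3,320 = 0.8021.
Q* = √(2DS / (H(1 − d/p))) = √(2 × 197,100 × 128 / (0.71 × 0.8021)).
= √(50,457,600 / 0.5695) ≈ 9412.773.
Maximum inventory = Q*(1 − d/p) = 9412.773 × 0.8021 ≈ 7550.064.

I_max ≈ 7,550 wafers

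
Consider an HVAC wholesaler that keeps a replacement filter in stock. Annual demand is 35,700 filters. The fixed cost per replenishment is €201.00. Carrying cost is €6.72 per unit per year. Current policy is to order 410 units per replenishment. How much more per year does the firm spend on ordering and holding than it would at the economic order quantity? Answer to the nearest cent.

Extra cost ≈ €9,058.85 per year

EOQ = √(2DS/H) = √(2 × 35,700 × 201 / 6.72) ≈ 1461.38.
Cost at Q* = (D/Q*)S + (Q*/2)H = √(2DSH) ≈ €9,820.46.
Cost at Q = 410: (35,700/410)×201 + (410/2)×6.72 = €17,501.71 + €1,377.60 = €18,879.31.
Excess = €18,879.31 − €9,820.46 = €9,058.85.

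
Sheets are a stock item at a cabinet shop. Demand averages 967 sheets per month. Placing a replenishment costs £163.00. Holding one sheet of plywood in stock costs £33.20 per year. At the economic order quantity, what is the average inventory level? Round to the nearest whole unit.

Average inventory ≈ 169 sheets

Annual demand D = 967 × 12 = 11,604.
Q* = √(2DS/H) = √(2 × 11,604 × 163 / 33.2) ≈ 337.55.
Average inventory = Q*/2 ≈ 337.55 / 2 = 168.777.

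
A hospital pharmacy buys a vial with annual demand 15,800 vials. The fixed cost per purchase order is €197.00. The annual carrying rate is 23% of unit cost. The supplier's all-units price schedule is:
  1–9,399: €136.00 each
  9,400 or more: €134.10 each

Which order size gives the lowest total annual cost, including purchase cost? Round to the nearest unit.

Q* ≈ 446 vials

Holding cost per unit per year at price C is H = 0.23·C.
Candidates are each tier's EOQ (if it falls in that tier) and each price-break quantity.
EOQ at €136.00 = 446.1 (feasible in tier 1): TC = 15,800×€136.00 + (15,800/446.1)×197 + (446.1/2)×0.23×€136.00 = €2,162,754.36.
EOQ at €134.10 = 449.3 < 9400, so use break Q=9400: TC = 15,800×€134.10 + (15,800/9400.0)×197 + (9400.0/2)×0.23×€134.10 = €2,264,073.23.
Lowest total cost is €2,162,754.36 at Q = 446.1.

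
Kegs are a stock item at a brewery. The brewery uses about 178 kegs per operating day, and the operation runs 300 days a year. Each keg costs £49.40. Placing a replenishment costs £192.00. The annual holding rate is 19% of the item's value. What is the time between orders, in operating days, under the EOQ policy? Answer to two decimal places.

T ≈ 8.30 days

Annual demand D = 178 × 300 = 53,400.
Holding cost H = 0.19 × £49.40 = £9.3860 per unit per year.
The optimal lot size = √(2DS/H) = √(2 × 53,400 × 192 / 9.386) ≈ 1478.07.
Cycle time = Q*/D × 300 = 1478.07 / 53,400 × 300 ≈ 8.304 days.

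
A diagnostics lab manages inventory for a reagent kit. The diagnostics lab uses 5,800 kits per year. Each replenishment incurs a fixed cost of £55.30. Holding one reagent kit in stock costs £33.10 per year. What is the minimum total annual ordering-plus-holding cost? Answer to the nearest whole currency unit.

TC* ≈ £4,608

The optimal lot size = √(2DS/H) = √(2 × 5,800 × 55.3 / 33.1) ≈ 139.21.
At the optimum the two cost components are equal, so total cost = 2·(Q*/2)H = Q*·H.
Minimum total = √(2DSH) = √(2 × 5,800 × 55.3 × 33.1) ≈ 4607.927.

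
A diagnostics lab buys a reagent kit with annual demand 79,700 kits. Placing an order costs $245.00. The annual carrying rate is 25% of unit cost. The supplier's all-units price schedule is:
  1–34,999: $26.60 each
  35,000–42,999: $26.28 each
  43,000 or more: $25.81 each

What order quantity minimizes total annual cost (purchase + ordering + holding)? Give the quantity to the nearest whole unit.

Holding cost per unit per year at price C is H = 0.25·C.
Evaluate total cost at each tier's feasible EOQ or, if the EOQ is below the tier, at the tier's minimum quantity.
EOQ at $26.60 = 2423.4 (feasible in tier 1): TC = 79,700×$26.60 + (79,700/2423.4)×245 + (2423.4/2)×0.25×$26.60 = $2,136,135.29.
EOQ at $26.28 = 2438.1 < 35000, so use break Q=35000: TC = 79,700×$26.28 + (79,700/35000.0)×245 + (35000.0/2)×0.25×$26.28 = $2,210,048.90.
EOQ at $25.81 = 2460.2 < 43000, so use break Q=43000: TC = 79,700×$25.81 + (79,700/43000.0)×245 + (43000.0/2)×0.25×$25.81 = $2,196,239.85.
Lowest total cost is $2,136,135.29 at Q = 2423.4.

Q* ≈ 2,423 kits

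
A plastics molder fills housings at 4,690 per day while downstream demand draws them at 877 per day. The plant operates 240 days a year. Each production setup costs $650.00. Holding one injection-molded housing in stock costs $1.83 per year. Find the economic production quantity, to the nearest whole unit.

Annual demand D = 877 × 240 = 210,480.
Production build-up factor (1 − d/p) = 1 − 877/4,690 = 0.8130.
Q* = √(2DS / (H(1 − d/p))) = √(2 × 210,480 × 650 / (1.83 × 0.8130)).
= √(273,624,000 / 1.4878) ≈ 13561.401.

Q* ≈ 13,561 housings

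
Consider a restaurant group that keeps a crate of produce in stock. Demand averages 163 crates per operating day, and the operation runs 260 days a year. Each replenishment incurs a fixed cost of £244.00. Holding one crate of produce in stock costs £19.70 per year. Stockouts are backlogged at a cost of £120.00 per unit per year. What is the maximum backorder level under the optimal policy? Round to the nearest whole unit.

Annual demand D = 163 × 260 = 42,380.
With planned backorders, Q* = √(2DS/H) · √((H+B)/B).
√(2DS/H) = √(2 × 42,380 × 244 / 19.7) = 1024.607.
√((H+B)/B) = √((19.7+120)/120) = 1.0790.
Q* ≈ 1105.516.
S* = Q* · H/(H+B) = 1105.516 × 19.7/139.7 ≈ 155.896.

S* ≈ 156 crates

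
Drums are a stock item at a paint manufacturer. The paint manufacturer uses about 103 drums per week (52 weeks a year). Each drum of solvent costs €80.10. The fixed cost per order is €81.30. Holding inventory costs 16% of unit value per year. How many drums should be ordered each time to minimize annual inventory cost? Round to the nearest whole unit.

Q* ≈ 261 drums

Annual demand D = 103 × 52 = 5,356.
Holding cost H = 0.16 × €80.10 = €12.8160 per unit per year.
EOQ = √(2DS / H) = √(2 × 5,356 × 81.3 / 12.816).
= √(870,885.6 / 12.816) = √67,952.9963 ≈ 260.678.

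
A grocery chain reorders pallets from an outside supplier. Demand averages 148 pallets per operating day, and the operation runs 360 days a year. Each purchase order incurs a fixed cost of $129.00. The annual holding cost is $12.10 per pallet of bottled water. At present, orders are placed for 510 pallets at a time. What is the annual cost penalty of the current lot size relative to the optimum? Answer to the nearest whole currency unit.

Extra cost ≈ $3,665 per year

Annual demand D = 148 × 360 = 53,280.
EOQ = √(2DS/H) = √(2 × 53,280 × 129 / 12.1) ≈ 1065.86.
Cost at Q* = (D/Q*)S + (Q*/2)H = √(2DSH) ≈ $12,896.88.
Cost at Q = 510: (53,280/510)×129 + (510/2)×12.1 = $13,476.71 + $3,085.50 = $16,562.21.
Excess = $16,562.21 − $12,896.88 = $3,665.33.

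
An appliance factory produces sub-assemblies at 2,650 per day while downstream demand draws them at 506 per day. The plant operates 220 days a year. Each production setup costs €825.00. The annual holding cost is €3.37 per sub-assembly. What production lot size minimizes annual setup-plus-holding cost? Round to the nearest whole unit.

Annual demand D = 506 × 220 = 111,320.
Production build-up factor (1 − d/p) = 1 − 506/2,650 = 0.8091.
Q* = √(2DS / (H(1 − d/p))) = √(2 × 111,320 × 825 / (3.37 × 0.8091)).
= √(183,678,000 / 2.7265) ≈ 8207.751.

Q* ≈ 8,208 sub-assemblies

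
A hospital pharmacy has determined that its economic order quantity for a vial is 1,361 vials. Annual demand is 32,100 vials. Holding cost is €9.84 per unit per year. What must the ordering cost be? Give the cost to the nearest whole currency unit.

S ≈ €284

Invert the EOQ relation Q*² = 2DS/H.
From Q* = √(2DS/H): S = Q*²H / (2D) = 1,361² × 9.84 / (2 × 32,100) = 283.9071.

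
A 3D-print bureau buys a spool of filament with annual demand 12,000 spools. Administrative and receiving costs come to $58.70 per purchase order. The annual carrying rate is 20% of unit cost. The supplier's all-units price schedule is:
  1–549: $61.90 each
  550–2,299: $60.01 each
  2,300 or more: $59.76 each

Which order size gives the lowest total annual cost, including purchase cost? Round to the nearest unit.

Q* ≈ 550 spools

Holding cost per unit per year at price C is H = 0.20·C.
For each price level, check whether its EOQ is feasible; otherwise the best quantity at that price is the breakpoint.
EOQ at $61.90 = 337.3 (feasible in tier 1): TC = 12,000×$61.90 + (12,000/337.3)×58.7 + (337.3/2)×0.20×$61.90 = $746,976.24.
EOQ at $60.01 = 342.6 < 550, so use break Q=550: TC = 12,000×$60.01 + (12,000/550.0)×58.7 + (550.0/2)×0.20×$60.01 = $724,701.28.
EOQ at $59.76 = 343.3 < 2300, so use break Q=2300: TC = 12,000×$59.76 + (12,000/2300.0)×58.7 + (2300.0/2)×0.20×$59.76 = $731,171.06.
Lowest total cost is $724,701.28 at Q = 550.0.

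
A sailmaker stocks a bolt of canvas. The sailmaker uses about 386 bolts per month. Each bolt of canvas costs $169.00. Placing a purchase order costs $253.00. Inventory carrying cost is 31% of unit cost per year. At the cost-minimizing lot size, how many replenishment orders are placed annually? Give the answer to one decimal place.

Annual demand D = 386 × 12 = 4,632.
Holding cost H = 0.31 × $169.00 = $52.3900 per unit per year.
The optimal lot size = √(2DS/H) = √(2 × 4,632 × 253 / 52.39) ≈ 211.51.
Orders per year = D / Q* = 4,632 / 211.51 ≈ 21.899.

N ≈ 21.9 orders per year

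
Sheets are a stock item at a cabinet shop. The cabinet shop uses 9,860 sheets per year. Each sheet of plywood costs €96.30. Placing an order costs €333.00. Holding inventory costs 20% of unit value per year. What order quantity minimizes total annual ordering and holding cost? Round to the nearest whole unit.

Q* ≈ 584 sheets

Holding cost H = 0.20 × €96.30 = €19.2600 per unit per year.
EOQ = √(2DS / H) = √(2 × 9,860 × 333 / 19.26).
= √(6,566,760 / 19.26) = √340,953.271 ≈ 583.912.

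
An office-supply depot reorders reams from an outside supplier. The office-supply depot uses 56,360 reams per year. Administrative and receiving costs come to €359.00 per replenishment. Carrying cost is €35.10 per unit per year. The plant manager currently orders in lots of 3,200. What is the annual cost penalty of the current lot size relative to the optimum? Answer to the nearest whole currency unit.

EOQ = √(2DS/H) = √(2 × 56,360 × 359 / 35.1) ≈ 1073.73.
Cost at Q* = (D/Q*)S + (Q*/2)H = √(2DSH) ≈ €37,687.84.
Cost at Q = 3,200: (56,360/3,200)×359 + (3,200/2)×35.1 = €6,322.89 + €56,160.00 = €62,482.89.
Excess = €62,482.89 − €37,687.84 = €24,795.05.

Extra cost ≈ €24,795 per year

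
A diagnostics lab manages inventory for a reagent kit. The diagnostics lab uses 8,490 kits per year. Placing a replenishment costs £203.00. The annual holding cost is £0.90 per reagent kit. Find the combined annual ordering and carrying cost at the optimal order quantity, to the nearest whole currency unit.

TC* ≈ £1,761

The optimal lot size = √(2DS/H) = √(2 × 8,490 × 203 / 0.9) ≈ 1957.02.
At Q*, ordering cost (D/Q*)S equals holding cost (Q*/2)H, each = √(DSH/2).
Minimum total = √(2DSH) = √(2 × 8,490 × 203 × 0.9) ≈ 1761.319.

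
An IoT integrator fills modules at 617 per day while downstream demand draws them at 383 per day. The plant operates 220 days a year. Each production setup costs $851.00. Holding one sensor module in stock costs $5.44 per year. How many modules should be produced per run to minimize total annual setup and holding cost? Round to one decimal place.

Q* ≈ 8,337.3 modules

Annual demand D = 383 × 220 = 84,260.
Production build-up factor (1 − d/p) = 1 − 383/617 = 0.3793.
Q* = √(2DS / (H(1 − d/p))) = √(2 × 84,260 × 851 / (5.44 × 0.3793)).
= √(143,410,520 / 2.0631) ≈ 8337.305.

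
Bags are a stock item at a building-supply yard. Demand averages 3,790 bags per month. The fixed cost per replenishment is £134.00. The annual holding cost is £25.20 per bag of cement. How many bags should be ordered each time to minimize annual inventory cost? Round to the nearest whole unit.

Annual demand D = 3,790 × 12 = 45,480.
EOQ = √(2DS / H) = √(2 × 45,480 × 134 / 25.2).
= √(12,188,640 / 25.2) = √483,676.1905 ≈ 695.468.

Q* ≈ 695 bags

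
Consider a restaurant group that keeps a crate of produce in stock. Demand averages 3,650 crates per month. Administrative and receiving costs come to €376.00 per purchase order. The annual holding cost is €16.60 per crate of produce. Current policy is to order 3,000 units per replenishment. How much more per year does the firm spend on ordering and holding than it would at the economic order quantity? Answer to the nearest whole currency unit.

Extra cost ≈ €7,007 per year

Annual demand D = 3,650 × 12 = 43,800.
EOQ = √(2DS/H) = √(2 × 43,800 × 376 / 16.6) ≈ 1408.61.
Cost at Q* = (D/Q*)S + (Q*/2)H = √(2DSH) ≈ €23,382.99.
Cost at Q = 3,000: (43,800/3,000)×376 + (3,000/2)×16.6 = €5,489.60 + €24,900.00 = €30,389.60.
Excess = €30,389.60 − €23,382.99 = €7,006.61.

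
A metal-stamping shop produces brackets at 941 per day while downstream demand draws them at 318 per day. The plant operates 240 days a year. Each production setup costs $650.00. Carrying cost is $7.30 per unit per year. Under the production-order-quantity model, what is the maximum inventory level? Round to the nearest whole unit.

Annual demand D = 318 × 240 = 76,320.
Production build-up factor (1 − d/p) = 1 − 318/941 = 0.6621.
Q* = √(2DS / (H(1 − d/p))) = √(2 × 76,320 × 650 / (7.3 × 0.6621)).
= √(99,216,000 / 4.833) ≈ 4530.856.
Maximum inventory = Q*(1 − d/p) = 4530.856 × 0.6621 ≈ 2999.706.

I_max ≈ 3,000 brackets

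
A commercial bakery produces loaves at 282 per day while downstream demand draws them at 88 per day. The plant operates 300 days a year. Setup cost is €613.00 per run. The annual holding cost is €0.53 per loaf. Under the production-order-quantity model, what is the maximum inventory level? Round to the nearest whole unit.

I_max ≈ 6,482 loaves

Annual demand D = 88 × 300 = 26,400.
Production build-up factor (1 − d/p) = 1 − 88/282 = 0.6879.
Q* = √(2DS / (H(1 − d/p))) = √(2 × 26,400 × 613 / (0.53 × 0.6879)).
= √(32,366,400 / 0.3646) ≈ 9421.780.
Maximum inventory = Q*(1 − d/p) = 9421.780 × 0.6879 ≈ 6481.650.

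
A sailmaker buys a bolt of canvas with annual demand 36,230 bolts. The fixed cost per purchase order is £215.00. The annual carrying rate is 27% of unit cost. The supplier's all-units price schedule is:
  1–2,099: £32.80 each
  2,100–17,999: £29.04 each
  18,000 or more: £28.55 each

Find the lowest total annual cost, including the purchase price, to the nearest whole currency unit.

Holding cost per unit per year at price C is H = 0.27·C.
Candidates are each tier's EOQ (if it falls in that tier) and each price-break quantity.
EOQ at £32.80 = 1326.3 (feasible in tier 1): TC = 36,230×£32.80 + (36,230/1326.3)×215 + (1326.3/2)×0.27×£32.80 = £1,200,089.92.
EOQ at £29.04 = 1409.6 < 2100, so use break Q=2100: TC = 36,230×£29.04 + (36,230/2100.0)×215 + (2100.0/2)×0.27×£29.04 = £1,064,061.30.
EOQ at £28.55 = 1421.6 < 18000, so use break Q=18000: TC = 36,230×£28.55 + (36,230/18000.0)×215 + (18000.0/2)×0.27×£28.55 = £1,104,175.75.
Lowest total cost among the candidates is at Q = 2100.0.

TC* ≈ £1,064,061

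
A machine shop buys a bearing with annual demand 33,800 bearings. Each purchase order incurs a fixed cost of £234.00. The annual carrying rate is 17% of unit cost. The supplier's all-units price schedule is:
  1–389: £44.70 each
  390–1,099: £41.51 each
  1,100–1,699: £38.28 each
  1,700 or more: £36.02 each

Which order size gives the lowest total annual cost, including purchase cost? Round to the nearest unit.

Holding cost per unit per year at price C is H = 0.17·C.
For each price level, check whether its EOQ is feasible; otherwise the best quantity at that price is the breakpoint.
Tier 1 (£44.70): EOQ = 1442.8 exceeds tier's upper bound 389, so this tier is dominated.
Tier 2 (£41.51): EOQ = 1497.2 exceeds tier's upper bound 1099, so this tier is dominated.
EOQ at £38.28 = 1559.1 (feasible in tier 3): TC = 33,800×£38.28 + (33,800/1559.1)×234 + (1559.1/2)×0.17×£38.28 = £1,304,009.93.
EOQ at £36.02 = 1607.3 < 1700, so use break Q=1700: TC = 33,800×£36.02 + (33,800/1700.0)×234 + (1700.0/2)×0.17×£36.02 = £1,227,333.36.
Lowest total cost is £1,227,333.36 at Q = 1700.0.

Q* ≈ 1,700 bearings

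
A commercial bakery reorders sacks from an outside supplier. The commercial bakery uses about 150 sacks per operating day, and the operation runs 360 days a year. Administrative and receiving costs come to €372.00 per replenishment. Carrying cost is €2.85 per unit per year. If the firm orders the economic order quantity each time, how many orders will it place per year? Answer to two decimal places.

N ≈ 14.38 orders per year

Annual demand D = 150 × 360 = 54,000.
EOQ = √(2DS/H) = √(2 × 54,000 × 372 / 2.85) ≈ 3754.58.
Orders per year = D / Q* = 54,000 / 3754.58 ≈ 14.382.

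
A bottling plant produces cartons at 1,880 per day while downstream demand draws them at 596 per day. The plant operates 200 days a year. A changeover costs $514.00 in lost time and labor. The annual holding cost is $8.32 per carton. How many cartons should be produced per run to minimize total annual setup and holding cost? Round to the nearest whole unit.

Q* ≈ 4,644 cartons

Annual demand D = 596 × 200 = 119,200.
Production build-up factor (1 − d/p) = 1 − 596/1,880 = 0.6830.
Q* = √(2DS / (H(1 − d/p))) = √(2 × 119,200 × 514 / (8.32 × 0.6830)).
= √(122,537,600 / 5.6824) ≈ 4643.756.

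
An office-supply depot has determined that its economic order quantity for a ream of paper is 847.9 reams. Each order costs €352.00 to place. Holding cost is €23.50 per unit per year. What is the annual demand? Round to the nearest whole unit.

Squaring Q* = √(2DS/H) gives Q*² = 2DS/H.
From Q* = √(2DS/H): D = Q*²H / (2S) = 847.9² × 23.5 / (2 × 352) = 23998.521.

D ≈ 23,999 reams per year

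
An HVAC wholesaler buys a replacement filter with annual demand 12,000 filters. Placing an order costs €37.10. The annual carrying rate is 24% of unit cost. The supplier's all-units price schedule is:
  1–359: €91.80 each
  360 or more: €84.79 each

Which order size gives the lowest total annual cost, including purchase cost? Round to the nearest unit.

Holding cost per unit per year at price C is H = 0.24·C.
Evaluate total cost at each tier's feasible EOQ or, if the EOQ is below the tier, at the tier's minimum quantity.
EOQ at €91.80 = 201.0 (feasible in tier 1): TC = 12,000×€91.80 + (12,000/201.0)×37.1 + (201.0/2)×0.24×€91.80 = €1,106,029.14.
EOQ at €84.79 = 209.2 < 360, so use break Q=360: TC = 12,000×€84.79 + (12,000/360.0)×37.1 + (360.0/2)×0.24×€84.79 = €1,022,379.59.
Lowest total cost is €1,022,379.59 at Q = 360.0.

Q* ≈ 360 filters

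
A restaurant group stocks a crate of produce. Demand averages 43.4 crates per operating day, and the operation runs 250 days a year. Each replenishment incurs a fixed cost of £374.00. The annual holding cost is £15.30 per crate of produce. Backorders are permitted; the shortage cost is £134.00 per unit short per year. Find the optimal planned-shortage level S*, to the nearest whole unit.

Annual demand D = 43.4 × 250 = 10,850.
With planned backorders, Q* = √(2DS/H) · √((H+B)/B).
√(2DS/H) = √(2 × 10,850 × 374 / 15.3) = 728.316.
√((H+B)/B) = √((15.3+134)/134) = 1.0555.
Q* ≈ 768.772.
S* = Q* · H/(H+B) = 768.772 × 15.3/149.3 ≈ 78.782.

S* ≈ 79 crates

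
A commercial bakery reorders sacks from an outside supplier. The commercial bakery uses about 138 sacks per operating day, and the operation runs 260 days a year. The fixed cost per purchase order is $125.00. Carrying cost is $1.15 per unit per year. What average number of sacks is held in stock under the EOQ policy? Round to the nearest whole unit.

Average inventory ≈ 1,396 sacks

Annual demand D = 138 × 260 = 35,880.
EOQ = √(2DS/H) = √(2 × 35,880 × 125 / 1.15) ≈ 2792.85.
Average inventory = Q*/2 ≈ 2792.85 / 2 = 1396.424.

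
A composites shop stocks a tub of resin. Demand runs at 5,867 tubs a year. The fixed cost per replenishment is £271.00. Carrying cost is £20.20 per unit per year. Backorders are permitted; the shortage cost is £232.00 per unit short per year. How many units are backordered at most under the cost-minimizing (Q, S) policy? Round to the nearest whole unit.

S* ≈ 33 tubs

With planned backorders, Q* = √(2DS/H) · √((H+B)/B).
√(2DS/H) = √(2 × 5,867 × 271 / 20.2) = 396.764.
√((H+B)/B) = √((20.2+232)/232) = 1.0426.
Q* ≈ 413.676.
S* = Q* · H/(H+B) = 413.676 × 20.2/252.2 ≈ 33.133.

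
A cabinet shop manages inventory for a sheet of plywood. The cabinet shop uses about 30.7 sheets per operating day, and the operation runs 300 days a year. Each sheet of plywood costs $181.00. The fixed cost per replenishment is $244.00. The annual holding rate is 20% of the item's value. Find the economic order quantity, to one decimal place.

Annual demand D = 30.7 × 300 = 9,210.
Holding cost H = 0.20 × $181.00 = $36.2000 per unit per year.
EOQ = √(2DS / H) = √(2 × 9,210 × 244 / 36.2).
= √(4,494,480 / 36.2) = √124,156.9061 ≈ 352.359.

Q* ≈ 352.4 sheets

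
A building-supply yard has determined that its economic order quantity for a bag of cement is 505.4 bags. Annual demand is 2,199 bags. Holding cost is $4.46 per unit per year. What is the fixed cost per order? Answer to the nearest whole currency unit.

S ≈ $259

Invert the EOQ relation Q*² = 2DS/H.
From Q* = √(2DS/H): S = Q*²H / (2D) = 505.4² × 4.46 / (2 × 2,199) = 259.0300.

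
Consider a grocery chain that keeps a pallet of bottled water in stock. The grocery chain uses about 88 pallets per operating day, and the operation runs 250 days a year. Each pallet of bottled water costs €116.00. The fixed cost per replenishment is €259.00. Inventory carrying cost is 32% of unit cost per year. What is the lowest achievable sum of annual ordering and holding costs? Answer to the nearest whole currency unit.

TC* ≈ €20,567

Annual demand D = 88 × 250 = 22,000.
Holding cost H = 0.32 × €116.00 = €37.1200 per unit per year.
Q* = √(2DS/H) = √(2 × 22,000 × 259 / 37.12) ≈ 554.08.
At Q*, ordering cost (D/Q*)S equals holding cost (Q*/2)H, each = √(DSH/2).
Minimum total = √(2DSH) = √(2 × 22,000 × 259 × 37.12) ≈ 20567.438.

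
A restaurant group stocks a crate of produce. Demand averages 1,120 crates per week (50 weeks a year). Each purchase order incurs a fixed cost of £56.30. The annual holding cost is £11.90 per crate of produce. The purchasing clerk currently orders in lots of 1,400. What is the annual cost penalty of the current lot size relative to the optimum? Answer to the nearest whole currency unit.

Extra cost ≈ £1,920 per year

Annual demand D = 1,120 × 50 = 56,000.
EOQ = √(2DS/H) = √(2 × 56,000 × 56.3 / 11.9) ≈ 727.93.
Cost at Q* = (D/Q*)S + (Q*/2)H = √(2DSH) ≈ £8,662.37.
Cost at Q = 1,400: (56,000/1,400)×56.3 + (1,400/2)×11.9 = £2,252.00 + £8,330.00 = £10,582.00.
Excess = £10,582.00 − £8,662.37 = £1,919.63.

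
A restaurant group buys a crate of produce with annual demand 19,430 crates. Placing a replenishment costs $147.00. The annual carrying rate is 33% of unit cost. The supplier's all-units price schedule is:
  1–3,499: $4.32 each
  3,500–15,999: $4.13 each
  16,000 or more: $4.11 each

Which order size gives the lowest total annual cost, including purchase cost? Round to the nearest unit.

Q* ≈ 3,500 crates

Holding cost per unit per year at price C is H = 0.33·C.
For each price level, check whether its EOQ is feasible; otherwise the best quantity at that price is the breakpoint.
EOQ at $4.32 = 2001.8 (feasible in tier 1): TC = 19,430×$4.32 + (19,430/2001.8)×147 + (2001.8/2)×0.33×$4.32 = $86,791.30.
EOQ at $4.13 = 2047.3 < 3500, so use break Q=3500: TC = 19,430×$4.13 + (19,430/3500.0)×147 + (3500.0/2)×0.33×$4.13 = $83,447.03.
EOQ at $4.11 = 2052.3 < 16000, so use break Q=16000: TC = 19,430×$4.11 + (19,430/16000.0)×147 + (16000.0/2)×0.33×$4.11 = $90,886.21.
Lowest total cost is $83,447.03 at Q = 3500.0.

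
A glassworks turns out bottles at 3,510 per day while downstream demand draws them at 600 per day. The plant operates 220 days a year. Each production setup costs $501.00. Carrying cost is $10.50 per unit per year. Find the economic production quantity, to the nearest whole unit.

Annual demand D = 600 × 220 = 132,000.
Production build-up factor (1 − d/p) = 1 − 600/3,510 = 0.8291.
Q* = √(2DS / (H(1 − d/p))) = √(2 × 132,000 × 501 / (10.5 × 0.8291)).
= √(132,264,000 / 8.7051) ≈ 3897.923.

Q* ≈ 3,898 bottles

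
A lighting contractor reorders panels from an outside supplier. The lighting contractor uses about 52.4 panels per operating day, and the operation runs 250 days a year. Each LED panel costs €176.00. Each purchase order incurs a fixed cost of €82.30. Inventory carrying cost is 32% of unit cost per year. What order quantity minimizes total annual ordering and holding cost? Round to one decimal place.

Q* ≈ 195.7 panels

Annual demand D = 52.4 × 250 = 13,100.
Holding cost H = 0.32 × €176.00 = €56.3200 per unit per year.
EOQ = √(2DS / H) = √(2 × 13,100 × 82.3 / 56.32).
= √(2,156,260 / 56.32) = √38,285.8665 ≈ 195.668.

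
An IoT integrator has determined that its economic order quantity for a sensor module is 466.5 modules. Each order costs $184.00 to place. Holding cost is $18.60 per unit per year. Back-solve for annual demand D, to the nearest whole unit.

The basic EOQ model gives Q* = √(2DS/H); rearrange for the unknown.
From Q* = √(2DS/H): D = Q*²H / (2S) = 466.5² × 18.6 / (2 × 184) = 10999.385.

D ≈ 10,999 modules per year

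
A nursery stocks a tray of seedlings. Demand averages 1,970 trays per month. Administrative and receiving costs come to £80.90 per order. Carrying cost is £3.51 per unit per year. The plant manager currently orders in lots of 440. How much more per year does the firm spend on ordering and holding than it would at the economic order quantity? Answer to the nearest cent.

Extra cost ≈ £1,454.64 per year

Annual demand D = 1,970 × 12 = 23,640.
EOQ = √(2DS/H) = √(2 × 23,640 × 80.9 / 3.51) ≈ 1043.90.
Cost at Q* = (D/Q*)S + (Q*/2)H = √(2DSH) ≈ £3,664.09.
Cost at Q = 440: (23,640/440)×80.9 + (440/2)×3.51 = £4,346.54 + £772.20 = £5,118.74.
Excess = £5,118.74 − £3,664.09 = £1,454.64.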